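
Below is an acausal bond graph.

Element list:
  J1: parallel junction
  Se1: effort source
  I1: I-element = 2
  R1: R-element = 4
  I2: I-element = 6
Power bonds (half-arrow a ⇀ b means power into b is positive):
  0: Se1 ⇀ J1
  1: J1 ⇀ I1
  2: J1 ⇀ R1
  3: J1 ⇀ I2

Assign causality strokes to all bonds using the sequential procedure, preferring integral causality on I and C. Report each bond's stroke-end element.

β0 |J1
β1 |I1
β2 |R1
β3 |I2

bond 0 stroke→J1  (Se1 fixes effort; stroke away)
bond 1 stroke→I1  (J1: bond 0 brought effort, rest push out)
bond 2 stroke→R1  (J1 effort already set via bond 0)
bond 3 stroke→I2  (J1 effort already set via bond 0)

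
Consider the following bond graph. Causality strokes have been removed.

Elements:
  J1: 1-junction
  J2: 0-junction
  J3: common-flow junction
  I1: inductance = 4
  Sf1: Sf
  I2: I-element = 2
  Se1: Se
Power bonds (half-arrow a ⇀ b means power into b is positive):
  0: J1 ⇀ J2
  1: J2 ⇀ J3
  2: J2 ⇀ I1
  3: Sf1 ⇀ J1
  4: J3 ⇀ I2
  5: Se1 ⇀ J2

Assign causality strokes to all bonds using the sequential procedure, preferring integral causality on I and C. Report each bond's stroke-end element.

b0 |J1
b1 |J3
b2 |I1
b3 |Sf1
b4 |I2
b5 |J2

b3 stroke at Sf1  (Sf1: flow source, stroke at near end)
b5 stroke at J2  (Se1: effort source, stroke at far end)
b0 stroke at J1  (J1 flow already set via bond 3)
b1 stroke at J3  (0-jn J2 has e-setter on 5)
b2 stroke at I1  (common-e at J2 fixed by 5)
b4 stroke at I2  (J3 needs exactly one f-in)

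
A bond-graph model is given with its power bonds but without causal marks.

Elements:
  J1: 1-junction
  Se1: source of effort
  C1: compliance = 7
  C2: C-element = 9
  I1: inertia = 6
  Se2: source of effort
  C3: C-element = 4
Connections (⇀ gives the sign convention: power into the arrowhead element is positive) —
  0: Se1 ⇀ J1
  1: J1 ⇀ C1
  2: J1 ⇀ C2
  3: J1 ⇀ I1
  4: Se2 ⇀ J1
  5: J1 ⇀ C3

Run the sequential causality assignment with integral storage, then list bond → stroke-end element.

#0 |J1
#1 |J1
#2 |J1
#3 |I1
#4 |J1
#5 |J1

b0 →J1  (Se1 (Se) sets effort on bond)
b4 →J1  (Se2 fixes effort; stroke away)
b1 →J1  (C1 outputs effort q/C1)
b2 →J1  (C2: C, integral causality)
b3 →I1  (prefer integral on I1)
b5 →J1  (J1 flow already set via bond 3)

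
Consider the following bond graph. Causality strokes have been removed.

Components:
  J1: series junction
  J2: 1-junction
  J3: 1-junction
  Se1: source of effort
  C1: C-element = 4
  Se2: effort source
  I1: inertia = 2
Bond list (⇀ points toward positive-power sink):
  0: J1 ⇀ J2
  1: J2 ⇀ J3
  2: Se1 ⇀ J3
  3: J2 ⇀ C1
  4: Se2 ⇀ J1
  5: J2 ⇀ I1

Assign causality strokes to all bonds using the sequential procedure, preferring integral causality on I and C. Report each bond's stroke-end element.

b2 stroke at J3  (source Se1 imposes e)
b4 stroke at J1  (Se2 (Se) sets effort on bond)
b0 stroke at J2  (only one flow-in slot at J1)
b1 stroke at J2  (J3: last free bond brings flow in)
b3 stroke at J2  (C1: C, integral causality)
b5 stroke at I1  (closing 1-jn rule on J2)

β0 stroke→J2
β1 stroke→J2
β2 stroke→J3
β3 stroke→J2
β4 stroke→J1
β5 stroke→I1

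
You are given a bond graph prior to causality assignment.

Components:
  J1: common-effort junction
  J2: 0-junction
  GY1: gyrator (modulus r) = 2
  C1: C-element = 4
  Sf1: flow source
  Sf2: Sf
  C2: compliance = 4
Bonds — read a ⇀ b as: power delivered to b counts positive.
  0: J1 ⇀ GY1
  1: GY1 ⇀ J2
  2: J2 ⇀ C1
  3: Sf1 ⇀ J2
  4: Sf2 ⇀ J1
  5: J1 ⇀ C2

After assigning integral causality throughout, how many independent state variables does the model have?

#3 stroke→Sf1  (Sf1: flow source, stroke at near end)
#4 stroke→Sf2  (Sf2 fixes flow; stroke at Sf2)
#2 stroke→J2  (prefer integral on C1)
#1 stroke→GY1  (J2 effort already set via bond 2)
#0 stroke→GY1  (GY1 both-in/both-out from 1)
#5 stroke→J1  (only one effort-in slot at J1)

2  (C1, C2 all integral)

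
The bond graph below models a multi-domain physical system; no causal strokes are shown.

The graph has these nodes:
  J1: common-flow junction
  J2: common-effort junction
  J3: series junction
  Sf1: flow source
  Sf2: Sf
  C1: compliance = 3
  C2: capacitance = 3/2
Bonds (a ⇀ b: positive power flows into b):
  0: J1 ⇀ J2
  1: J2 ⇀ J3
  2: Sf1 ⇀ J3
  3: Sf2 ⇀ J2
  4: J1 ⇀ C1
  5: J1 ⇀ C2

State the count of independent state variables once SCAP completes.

2  (C1, C2 all integral)

β2 →Sf1  (source Sf1 imposes f)
β3 →Sf2  (Sf2 (Sf) sets flow on bond)
β1 →J3  (J3: bond 2 brought flow, rest push out)
β0 →J2  (only one effort-in slot at J2)
β4 →J1  (J1: bond 0 brought flow, rest push out)
β5 →J1  (J1 flow already set via bond 0)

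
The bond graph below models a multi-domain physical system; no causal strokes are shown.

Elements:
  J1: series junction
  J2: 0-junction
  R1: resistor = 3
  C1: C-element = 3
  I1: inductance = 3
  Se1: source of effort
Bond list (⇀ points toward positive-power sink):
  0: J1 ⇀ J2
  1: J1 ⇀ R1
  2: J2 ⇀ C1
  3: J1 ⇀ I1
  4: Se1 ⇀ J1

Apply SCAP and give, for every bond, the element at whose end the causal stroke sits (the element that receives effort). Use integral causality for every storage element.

bond 0 |J1
bond 1 |J1
bond 2 |J2
bond 3 |I1
bond 4 |J1

bond 4 →J1  (Se1 fixes effort; stroke away)
bond 2 →J2  (prefer integral on C1)
bond 0 →J1  (0-jn J2 has e-setter on 2)
bond 3 →I1  (I1 outputs flow p/I1)
bond 1 →J1  (1-jn J1 has f-setter on 3)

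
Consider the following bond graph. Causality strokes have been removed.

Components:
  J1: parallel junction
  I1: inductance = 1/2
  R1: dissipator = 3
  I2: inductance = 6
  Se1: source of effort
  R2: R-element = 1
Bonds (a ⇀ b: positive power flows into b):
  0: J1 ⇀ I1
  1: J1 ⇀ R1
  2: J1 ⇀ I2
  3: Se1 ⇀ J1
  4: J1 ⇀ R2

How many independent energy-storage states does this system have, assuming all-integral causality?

2  (I1, I2 all integral)

β3 |J1  (Se1 (Se) sets effort on bond)
β0 |I1  (J1: bond 3 brought effort, rest push out)
β1 |R1  (0-jn J1 has e-setter on 3)
β2 |I2  (common-e at J1 fixed by 3)
β4 |R2  (J1 effort already set via bond 3)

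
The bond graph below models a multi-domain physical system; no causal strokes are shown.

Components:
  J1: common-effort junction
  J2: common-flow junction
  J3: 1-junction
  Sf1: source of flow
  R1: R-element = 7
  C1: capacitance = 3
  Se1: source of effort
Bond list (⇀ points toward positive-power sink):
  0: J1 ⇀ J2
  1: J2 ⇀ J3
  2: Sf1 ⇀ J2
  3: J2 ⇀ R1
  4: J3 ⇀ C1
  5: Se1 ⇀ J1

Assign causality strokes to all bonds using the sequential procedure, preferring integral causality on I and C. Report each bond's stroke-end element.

#0 stroke→J2
#1 stroke→J2
#2 stroke→Sf1
#3 stroke→J2
#4 stroke→J3
#5 stroke→J1

#2 |Sf1  (Sf1 (Sf) sets flow on bond)
#5 |J1  (Se1 fixes effort; stroke away)
#0 |J2  (common-e at J1 fixed by 5)
#1 |J2  (J2: bond 2 brought flow, rest push out)
#3 |J2  (common-f at J2 fixed by 2)
#4 |J3  (J3 flow already set via bond 1)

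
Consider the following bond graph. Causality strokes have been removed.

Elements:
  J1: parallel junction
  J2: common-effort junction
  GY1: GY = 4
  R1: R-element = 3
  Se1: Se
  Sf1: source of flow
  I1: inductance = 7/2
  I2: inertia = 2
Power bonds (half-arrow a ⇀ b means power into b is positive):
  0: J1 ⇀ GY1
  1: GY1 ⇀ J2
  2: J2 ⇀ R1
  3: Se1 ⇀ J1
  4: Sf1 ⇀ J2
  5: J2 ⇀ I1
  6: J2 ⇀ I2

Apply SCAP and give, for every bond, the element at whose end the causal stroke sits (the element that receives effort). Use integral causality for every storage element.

#3 →J1  (Se1 (Se) sets effort on bond)
#4 →Sf1  (Sf1: flow source, stroke at near end)
#0 →GY1  (0-jn J1 has e-setter on 3)
#1 →GY1  (GY1 both-in/both-out from 0)
#5 →I1  (I1: I, integral causality)
#6 →I2  (I2 outputs flow p/I2)
#2 →J2  (closing 0-jn rule on J2)

bond 0 stroke→GY1
bond 1 stroke→GY1
bond 2 stroke→J2
bond 3 stroke→J1
bond 4 stroke→Sf1
bond 5 stroke→I1
bond 6 stroke→I2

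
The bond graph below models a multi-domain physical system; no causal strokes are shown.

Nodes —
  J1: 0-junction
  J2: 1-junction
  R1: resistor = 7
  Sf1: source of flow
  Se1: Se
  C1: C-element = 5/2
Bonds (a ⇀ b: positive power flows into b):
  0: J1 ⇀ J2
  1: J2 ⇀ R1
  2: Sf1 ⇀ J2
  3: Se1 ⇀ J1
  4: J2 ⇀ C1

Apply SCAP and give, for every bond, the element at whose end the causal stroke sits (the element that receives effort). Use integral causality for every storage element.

bond 2 stroke→Sf1  (Sf1: flow source, stroke at near end)
bond 3 stroke→J1  (source Se1 imposes e)
bond 0 stroke→J2  (J1: bond 3 brought effort, rest push out)
bond 1 stroke→J2  (1-jn J2 has f-setter on 2)
bond 4 stroke→J2  (common-f at J2 fixed by 2)

β0 stroke→J2
β1 stroke→J2
β2 stroke→Sf1
β3 stroke→J1
β4 stroke→J2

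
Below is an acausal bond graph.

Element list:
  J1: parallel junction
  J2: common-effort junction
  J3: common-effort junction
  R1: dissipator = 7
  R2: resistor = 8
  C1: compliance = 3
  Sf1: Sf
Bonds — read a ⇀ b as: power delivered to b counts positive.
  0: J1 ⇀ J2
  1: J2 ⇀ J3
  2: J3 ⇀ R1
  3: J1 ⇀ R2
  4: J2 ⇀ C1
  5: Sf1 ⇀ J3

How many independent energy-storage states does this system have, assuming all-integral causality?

b5 →Sf1  (source Sf1 imposes f)
b4 →J2  (prefer integral on C1)
b0 →J1  (0-jn J2 has e-setter on 4)
b1 →J3  (common-e at J2 fixed by 4)
b2 →R1  (J3: bond 1 brought effort, rest push out)
b3 →R2  (common-e at J1 fixed by 0)

1  (C1 all integral)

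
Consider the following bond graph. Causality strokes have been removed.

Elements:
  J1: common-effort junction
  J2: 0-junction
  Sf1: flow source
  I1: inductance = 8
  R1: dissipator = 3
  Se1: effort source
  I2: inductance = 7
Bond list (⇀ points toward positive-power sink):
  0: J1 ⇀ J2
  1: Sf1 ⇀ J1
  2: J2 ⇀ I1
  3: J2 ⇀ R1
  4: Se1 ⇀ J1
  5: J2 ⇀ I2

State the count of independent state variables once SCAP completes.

#1 |Sf1  (source Sf1 imposes f)
#4 |J1  (Se1 (Se) sets effort on bond)
#0 |J2  (J1 effort already set via bond 4)
#2 |I1  (common-e at J2 fixed by 0)
#3 |R1  (0-jn J2 has e-setter on 0)
#5 |I2  (0-jn J2 has e-setter on 0)

2  (I1, I2 all integral)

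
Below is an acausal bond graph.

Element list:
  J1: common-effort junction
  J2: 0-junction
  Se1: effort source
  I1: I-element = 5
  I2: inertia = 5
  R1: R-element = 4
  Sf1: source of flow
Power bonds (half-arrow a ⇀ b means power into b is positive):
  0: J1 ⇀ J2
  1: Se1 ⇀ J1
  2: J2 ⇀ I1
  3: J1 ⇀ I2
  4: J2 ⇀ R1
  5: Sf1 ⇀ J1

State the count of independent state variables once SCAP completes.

bond 1 stroke at J1  (source Se1 imposes e)
bond 5 stroke at Sf1  (Sf1 fixes flow; stroke at Sf1)
bond 0 stroke at J2  (common-e at J1 fixed by 1)
bond 3 stroke at I2  (J1: bond 1 brought effort, rest push out)
bond 2 stroke at I1  (J2 effort already set via bond 0)
bond 4 stroke at R1  (J2: bond 0 brought effort, rest push out)

2  (I1, I2 all integral)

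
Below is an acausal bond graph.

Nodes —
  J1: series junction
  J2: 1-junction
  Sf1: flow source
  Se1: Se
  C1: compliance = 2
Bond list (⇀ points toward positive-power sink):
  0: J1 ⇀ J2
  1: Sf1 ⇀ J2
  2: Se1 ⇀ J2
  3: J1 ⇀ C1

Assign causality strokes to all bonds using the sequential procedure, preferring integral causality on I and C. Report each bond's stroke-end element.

bond 0 →J2
bond 1 →Sf1
bond 2 →J2
bond 3 →J1

β1 stroke at Sf1  (Sf1: flow source, stroke at near end)
β2 stroke at J2  (Se1 (Se) sets effort on bond)
β0 stroke at J2  (J2 flow already set via bond 1)
β3 stroke at J1  (1-jn J1 has f-setter on 0)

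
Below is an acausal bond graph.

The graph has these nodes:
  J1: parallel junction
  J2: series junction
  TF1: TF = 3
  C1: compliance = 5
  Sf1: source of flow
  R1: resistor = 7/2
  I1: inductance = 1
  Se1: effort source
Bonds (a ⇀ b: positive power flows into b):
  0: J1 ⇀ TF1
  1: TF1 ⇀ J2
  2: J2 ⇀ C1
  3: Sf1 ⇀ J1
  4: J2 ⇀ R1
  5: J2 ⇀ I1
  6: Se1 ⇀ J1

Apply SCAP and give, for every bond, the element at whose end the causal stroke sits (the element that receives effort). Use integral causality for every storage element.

β3 stroke→Sf1  (Sf1: flow source, stroke at near end)
β6 stroke→J1  (Se1 fixes effort; stroke away)
β0 stroke→TF1  (J1: bond 6 brought effort, rest push out)
β1 stroke→J2  (through TF1, causality passes straight; one stroke at TF1)
β2 stroke→J2  (C1 integral (e out))
β5 stroke→I1  (I1 integral (f out))
β4 stroke→J2  (J2: bond 5 brought flow, rest push out)

β0 stroke→TF1
β1 stroke→J2
β2 stroke→J2
β3 stroke→Sf1
β4 stroke→J2
β5 stroke→I1
β6 stroke→J1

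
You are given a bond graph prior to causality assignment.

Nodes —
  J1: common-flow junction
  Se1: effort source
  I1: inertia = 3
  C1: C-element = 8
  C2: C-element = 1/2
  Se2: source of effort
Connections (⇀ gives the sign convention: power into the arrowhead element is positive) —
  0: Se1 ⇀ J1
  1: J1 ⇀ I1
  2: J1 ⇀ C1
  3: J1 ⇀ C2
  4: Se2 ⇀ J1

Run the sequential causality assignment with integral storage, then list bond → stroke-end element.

#0 |J1  (Se1 fixes effort; stroke away)
#4 |J1  (Se2 fixes effort; stroke away)
#1 |I1  (prefer integral on I1)
#2 |J1  (common-f at J1 fixed by 1)
#3 |J1  (common-f at J1 fixed by 1)

#0 stroke→J1
#1 stroke→I1
#2 stroke→J1
#3 stroke→J1
#4 stroke→J1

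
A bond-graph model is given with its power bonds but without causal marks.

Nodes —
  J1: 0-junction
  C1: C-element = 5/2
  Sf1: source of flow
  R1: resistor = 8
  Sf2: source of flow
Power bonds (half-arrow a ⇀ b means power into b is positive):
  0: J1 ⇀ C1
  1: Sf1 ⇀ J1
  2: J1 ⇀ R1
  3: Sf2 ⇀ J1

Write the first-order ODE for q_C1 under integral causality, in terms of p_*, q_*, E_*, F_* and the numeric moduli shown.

dq_C1/dt = F_Sf1 + F_Sf2 - q_C1/20

bond 1 stroke at Sf1  (source Sf1 imposes f)
bond 3 stroke at Sf2  (Sf2: flow source, stroke at near end)
bond 0 stroke at J1  (C1: C, integral causality)
bond 2 stroke at R1  (J1: bond 0 brought effort, rest push out)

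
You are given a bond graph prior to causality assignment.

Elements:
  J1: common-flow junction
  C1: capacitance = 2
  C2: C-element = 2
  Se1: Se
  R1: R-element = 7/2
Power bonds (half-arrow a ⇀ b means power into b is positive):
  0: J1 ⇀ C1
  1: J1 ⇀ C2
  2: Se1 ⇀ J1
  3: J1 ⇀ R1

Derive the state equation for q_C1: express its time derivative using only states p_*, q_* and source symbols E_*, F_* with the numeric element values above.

dq_C1/dt = 2*E_Se1/7 - q_C1/7 - q_C2/7

bond 2 |J1  (Se1 (Se) sets effort on bond)
bond 0 |J1  (C1 integral (e out))
bond 1 |J1  (C2 outputs effort q/C2)
bond 3 |R1  (closing 1-jn rule on J1)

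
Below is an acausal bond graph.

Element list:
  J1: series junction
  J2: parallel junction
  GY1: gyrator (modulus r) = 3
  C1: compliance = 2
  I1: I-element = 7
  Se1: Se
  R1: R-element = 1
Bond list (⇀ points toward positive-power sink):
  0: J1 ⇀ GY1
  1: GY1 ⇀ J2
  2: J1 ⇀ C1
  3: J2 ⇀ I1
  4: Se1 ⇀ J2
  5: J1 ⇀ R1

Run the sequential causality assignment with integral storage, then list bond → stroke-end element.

#4 stroke at J2  (Se1 (Se) sets effort on bond)
#1 stroke at GY1  (0-jn J2 has e-setter on 4)
#3 stroke at I1  (common-e at J2 fixed by 4)
#0 stroke at GY1  (through GY1, causality inverts; strokes same side of GY1)
#2 stroke at J1  (1-jn J1 has f-setter on 0)
#5 stroke at J1  (J1: bond 0 brought flow, rest push out)

β0 stroke at GY1
β1 stroke at GY1
β2 stroke at J1
β3 stroke at I1
β4 stroke at J2
β5 stroke at J1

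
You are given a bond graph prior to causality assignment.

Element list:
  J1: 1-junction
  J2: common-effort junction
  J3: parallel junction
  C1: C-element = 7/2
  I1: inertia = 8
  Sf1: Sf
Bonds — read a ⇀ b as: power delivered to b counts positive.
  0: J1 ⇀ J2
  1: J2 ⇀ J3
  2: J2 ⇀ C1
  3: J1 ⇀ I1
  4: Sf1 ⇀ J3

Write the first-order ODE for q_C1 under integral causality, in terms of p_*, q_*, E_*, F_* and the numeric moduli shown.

β4 →Sf1  (Sf1 (Sf) sets flow on bond)
β1 →J3  (J3 needs exactly one e-in)
β2 →J2  (C1: C, integral causality)
β0 →J1  (J2 effort already set via bond 2)
β3 →I1  (closing 1-jn rule on J1)

dq_C1/dt = F_Sf1 + p_I1/8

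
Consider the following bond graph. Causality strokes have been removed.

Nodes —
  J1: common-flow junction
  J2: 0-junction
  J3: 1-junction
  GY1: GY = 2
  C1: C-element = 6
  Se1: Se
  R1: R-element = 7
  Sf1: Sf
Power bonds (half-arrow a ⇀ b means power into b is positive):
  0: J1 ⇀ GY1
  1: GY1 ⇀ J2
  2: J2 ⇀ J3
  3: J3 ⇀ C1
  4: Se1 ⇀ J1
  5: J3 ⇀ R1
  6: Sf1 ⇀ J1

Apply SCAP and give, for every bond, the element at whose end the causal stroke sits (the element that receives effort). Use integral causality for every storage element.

bond 4 stroke→J1  (Se1 fixes effort; stroke away)
bond 6 stroke→Sf1  (Sf1: flow source, stroke at near end)
bond 0 stroke→J1  (J1: bond 6 brought flow, rest push out)
bond 1 stroke→J2  (through GY1, causality inverts; strokes same side of GY1)
bond 2 stroke→J3  (J2 effort already set via bond 1)
bond 3 stroke→J3  (C1 integral (e out))
bond 5 stroke→R1  (J3 needs exactly one f-in)

b0 stroke→J1
b1 stroke→J2
b2 stroke→J3
b3 stroke→J3
b4 stroke→J1
b5 stroke→R1
b6 stroke→Sf1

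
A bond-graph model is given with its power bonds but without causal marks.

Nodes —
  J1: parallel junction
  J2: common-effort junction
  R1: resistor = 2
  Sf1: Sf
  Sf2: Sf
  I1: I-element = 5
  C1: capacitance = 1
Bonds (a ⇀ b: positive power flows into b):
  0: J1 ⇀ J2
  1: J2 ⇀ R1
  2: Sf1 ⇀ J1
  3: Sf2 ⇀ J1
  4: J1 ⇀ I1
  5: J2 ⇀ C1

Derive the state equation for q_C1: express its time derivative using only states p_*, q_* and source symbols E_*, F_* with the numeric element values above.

dq_C1/dt = F_Sf1 + F_Sf2 - p_I1/5 - q_C1/2

β2 |Sf1  (Sf1 (Sf) sets flow on bond)
β3 |Sf2  (source Sf2 imposes f)
β4 |I1  (I1: I, integral causality)
β0 |J1  (closing 0-jn rule on J1)
β5 |J2  (C1: C, integral causality)
β1 |R1  (0-jn J2 has e-setter on 5)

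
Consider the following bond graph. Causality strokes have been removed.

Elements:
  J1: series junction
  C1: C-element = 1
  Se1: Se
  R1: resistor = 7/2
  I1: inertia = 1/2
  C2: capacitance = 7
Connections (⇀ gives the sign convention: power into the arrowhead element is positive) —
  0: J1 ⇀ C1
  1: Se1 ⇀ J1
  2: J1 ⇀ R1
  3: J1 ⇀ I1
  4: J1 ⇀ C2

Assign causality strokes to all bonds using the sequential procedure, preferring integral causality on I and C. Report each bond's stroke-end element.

β0 →J1
β1 →J1
β2 →J1
β3 →I1
β4 →J1

bond 1 →J1  (source Se1 imposes e)
bond 0 →J1  (C1 outputs effort q/C1)
bond 3 →I1  (prefer integral on I1)
bond 2 →J1  (1-jn J1 has f-setter on 3)
bond 4 →J1  (J1: bond 3 brought flow, rest push out)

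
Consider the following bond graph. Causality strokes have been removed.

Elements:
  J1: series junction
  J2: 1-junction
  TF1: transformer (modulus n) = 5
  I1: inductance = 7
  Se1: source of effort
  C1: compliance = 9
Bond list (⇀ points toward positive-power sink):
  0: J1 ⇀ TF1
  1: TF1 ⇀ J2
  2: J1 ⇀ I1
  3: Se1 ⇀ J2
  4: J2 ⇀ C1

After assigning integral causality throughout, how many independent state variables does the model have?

2  (C1, I1 all integral)

#3 stroke→J2  (source Se1 imposes e)
#2 stroke→I1  (I1 outputs flow p/I1)
#0 stroke→J1  (1-jn J1 has f-setter on 2)
#1 stroke→TF1  (TF1 one-in-one-out from 0)
#4 stroke→J2  (J2 flow already set via bond 1)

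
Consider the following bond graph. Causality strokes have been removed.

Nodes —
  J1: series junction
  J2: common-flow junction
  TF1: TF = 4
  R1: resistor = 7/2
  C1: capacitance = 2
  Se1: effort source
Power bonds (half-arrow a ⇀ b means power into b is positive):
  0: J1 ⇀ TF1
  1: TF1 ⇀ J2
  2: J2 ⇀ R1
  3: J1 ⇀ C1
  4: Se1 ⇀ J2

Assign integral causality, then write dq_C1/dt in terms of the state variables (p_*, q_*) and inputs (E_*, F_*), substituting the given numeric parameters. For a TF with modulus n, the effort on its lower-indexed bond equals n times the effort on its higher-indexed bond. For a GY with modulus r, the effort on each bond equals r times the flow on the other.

β4 →J2  (Se1 fixes effort; stroke away)
β3 →J1  (C1 outputs effort q/C1)
β0 →TF1  (J1 needs exactly one f-in)
β1 →J2  (TF1 one-in-one-out from 0)
β2 →R1  (J2 needs exactly one f-in)

dq_C1/dt = E_Se1/14 - q_C1/112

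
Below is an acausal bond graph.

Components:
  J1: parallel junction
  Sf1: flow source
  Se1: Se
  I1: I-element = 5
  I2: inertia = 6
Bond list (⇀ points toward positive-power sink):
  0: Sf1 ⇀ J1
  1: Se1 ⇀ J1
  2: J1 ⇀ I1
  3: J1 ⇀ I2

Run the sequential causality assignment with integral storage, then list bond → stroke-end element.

#0 stroke at Sf1
#1 stroke at J1
#2 stroke at I1
#3 stroke at I2

b0 →Sf1  (Sf1 (Sf) sets flow on bond)
b1 →J1  (Se1 (Se) sets effort on bond)
b2 →I1  (0-jn J1 has e-setter on 1)
b3 →I2  (J1: bond 1 brought effort, rest push out)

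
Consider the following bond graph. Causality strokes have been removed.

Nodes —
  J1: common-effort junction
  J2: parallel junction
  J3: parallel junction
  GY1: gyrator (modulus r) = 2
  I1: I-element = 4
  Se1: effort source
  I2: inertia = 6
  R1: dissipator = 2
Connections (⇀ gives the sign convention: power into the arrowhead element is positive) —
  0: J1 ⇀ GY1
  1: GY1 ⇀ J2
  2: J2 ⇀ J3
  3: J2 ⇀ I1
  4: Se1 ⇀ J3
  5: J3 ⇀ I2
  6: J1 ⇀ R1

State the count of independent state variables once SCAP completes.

b4 stroke at J3  (Se1 (Se) sets effort on bond)
b2 stroke at J2  (J3: bond 4 brought effort, rest push out)
b5 stroke at I2  (J3 effort already set via bond 4)
b1 stroke at GY1  (J2: bond 2 brought effort, rest push out)
b3 stroke at I1  (0-jn J2 has e-setter on 2)
b0 stroke at GY1  (GY1 both-in/both-out from 1)
b6 stroke at J1  (J1 needs exactly one e-in)

2  (I1, I2 all integral)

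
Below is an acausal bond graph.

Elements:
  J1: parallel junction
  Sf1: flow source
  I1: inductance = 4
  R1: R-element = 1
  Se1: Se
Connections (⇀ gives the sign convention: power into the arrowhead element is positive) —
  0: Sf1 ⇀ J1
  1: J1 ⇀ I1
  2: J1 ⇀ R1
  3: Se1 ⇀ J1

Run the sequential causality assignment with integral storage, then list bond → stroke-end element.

b0 stroke→Sf1
b1 stroke→I1
b2 stroke→R1
b3 stroke→J1

#0 |Sf1  (source Sf1 imposes f)
#3 |J1  (source Se1 imposes e)
#1 |I1  (J1: bond 3 brought effort, rest push out)
#2 |R1  (common-e at J1 fixed by 3)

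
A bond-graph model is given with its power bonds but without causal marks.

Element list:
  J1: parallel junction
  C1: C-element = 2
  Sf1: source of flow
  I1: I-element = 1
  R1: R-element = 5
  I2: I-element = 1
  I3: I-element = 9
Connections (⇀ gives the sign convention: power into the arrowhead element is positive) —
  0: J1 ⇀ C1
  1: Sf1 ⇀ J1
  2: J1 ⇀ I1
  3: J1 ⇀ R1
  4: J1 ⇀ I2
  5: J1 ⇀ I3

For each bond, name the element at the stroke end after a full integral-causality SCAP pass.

bond 0 →J1
bond 1 →Sf1
bond 2 →I1
bond 3 →R1
bond 4 →I2
bond 5 →I3

β1 stroke→Sf1  (Sf1 (Sf) sets flow on bond)
β0 stroke→J1  (prefer integral on C1)
β2 stroke→I1  (J1: bond 0 brought effort, rest push out)
β3 stroke→R1  (J1: bond 0 brought effort, rest push out)
β4 stroke→I2  (0-jn J1 has e-setter on 0)
β5 stroke→I3  (common-e at J1 fixed by 0)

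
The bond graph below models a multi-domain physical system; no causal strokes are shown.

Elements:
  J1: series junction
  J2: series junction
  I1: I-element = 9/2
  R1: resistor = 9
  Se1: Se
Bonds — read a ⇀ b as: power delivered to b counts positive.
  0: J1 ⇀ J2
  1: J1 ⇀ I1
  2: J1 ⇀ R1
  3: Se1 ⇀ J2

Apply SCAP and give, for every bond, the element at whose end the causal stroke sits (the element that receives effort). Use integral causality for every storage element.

#0 |J1
#1 |I1
#2 |J1
#3 |J2

bond 3 stroke→J2  (Se1: effort source, stroke at far end)
bond 0 stroke→J1  (closing 1-jn rule on J2)
bond 1 stroke→I1  (I1: I, integral causality)
bond 2 stroke→J1  (J1: bond 1 brought flow, rest push out)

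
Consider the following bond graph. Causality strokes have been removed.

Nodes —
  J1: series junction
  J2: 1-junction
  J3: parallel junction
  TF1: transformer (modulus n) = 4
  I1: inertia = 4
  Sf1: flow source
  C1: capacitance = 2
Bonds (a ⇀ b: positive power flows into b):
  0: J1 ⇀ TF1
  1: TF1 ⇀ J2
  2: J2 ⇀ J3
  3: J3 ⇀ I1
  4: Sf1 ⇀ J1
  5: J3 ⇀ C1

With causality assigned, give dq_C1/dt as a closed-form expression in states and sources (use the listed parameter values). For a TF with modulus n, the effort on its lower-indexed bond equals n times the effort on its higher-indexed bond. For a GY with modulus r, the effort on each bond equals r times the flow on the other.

dq_C1/dt = 4*F_Sf1 - p_I1/4

β4 |Sf1  (Sf1: flow source, stroke at near end)
β0 |J1  (1-jn J1 has f-setter on 4)
β1 |TF1  (TF1 one-in-one-out from 0)
β2 |J2  (J2: bond 1 brought flow, rest push out)
β3 |I1  (I1 integral (f out))
β5 |J3  (only one effort-in slot at J3)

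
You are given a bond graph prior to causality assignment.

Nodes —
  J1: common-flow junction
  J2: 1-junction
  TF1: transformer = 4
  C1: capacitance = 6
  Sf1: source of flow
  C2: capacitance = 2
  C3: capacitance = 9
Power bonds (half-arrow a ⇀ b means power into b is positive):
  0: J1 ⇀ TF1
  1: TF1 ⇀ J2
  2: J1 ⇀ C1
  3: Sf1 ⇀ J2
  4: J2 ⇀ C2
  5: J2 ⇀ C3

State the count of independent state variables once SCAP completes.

3  (C1, C2, C3 all integral)

bond 3 |Sf1  (source Sf1 imposes f)
bond 1 |J2  (J2: bond 3 brought flow, rest push out)
bond 4 |J2  (J2: bond 3 brought flow, rest push out)
bond 5 |J2  (J2: bond 3 brought flow, rest push out)
bond 0 |TF1  (TF1: transformer flips bond 1)
bond 2 |J1  (1-jn J1 has f-setter on 0)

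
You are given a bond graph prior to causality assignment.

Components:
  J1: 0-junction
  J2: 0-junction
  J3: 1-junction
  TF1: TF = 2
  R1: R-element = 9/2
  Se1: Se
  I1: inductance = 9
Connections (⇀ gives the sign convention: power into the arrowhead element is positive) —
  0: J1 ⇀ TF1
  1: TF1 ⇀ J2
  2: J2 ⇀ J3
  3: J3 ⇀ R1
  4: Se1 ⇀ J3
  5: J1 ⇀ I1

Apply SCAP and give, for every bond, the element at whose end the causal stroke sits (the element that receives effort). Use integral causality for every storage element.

#0 →J1
#1 →TF1
#2 →J2
#3 →J3
#4 →J3
#5 →I1

β4 |J3  (source Se1 imposes e)
β5 |I1  (I1 integral (f out))
β0 |J1  (J1 needs exactly one e-in)
β1 |TF1  (TF TF1: opposite of bond 0)
β2 |J2  (closing 0-jn rule on J2)
β3 |J3  (1-jn J3 has f-setter on 2)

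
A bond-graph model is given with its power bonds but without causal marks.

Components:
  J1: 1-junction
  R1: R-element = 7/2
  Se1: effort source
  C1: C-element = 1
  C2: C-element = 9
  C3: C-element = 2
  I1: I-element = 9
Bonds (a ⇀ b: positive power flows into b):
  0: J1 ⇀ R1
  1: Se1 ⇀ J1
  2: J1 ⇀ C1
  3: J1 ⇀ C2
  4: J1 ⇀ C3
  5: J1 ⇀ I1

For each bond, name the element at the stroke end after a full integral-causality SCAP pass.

b1 |J1  (Se1 (Se) sets effort on bond)
b2 |J1  (C1 integral (e out))
b3 |J1  (C2: C, integral causality)
b4 |J1  (C3: C, integral causality)
b5 |I1  (I1 integral (f out))
b0 |J1  (1-jn J1 has f-setter on 5)

β0 →J1
β1 →J1
β2 →J1
β3 →J1
β4 →J1
β5 →I1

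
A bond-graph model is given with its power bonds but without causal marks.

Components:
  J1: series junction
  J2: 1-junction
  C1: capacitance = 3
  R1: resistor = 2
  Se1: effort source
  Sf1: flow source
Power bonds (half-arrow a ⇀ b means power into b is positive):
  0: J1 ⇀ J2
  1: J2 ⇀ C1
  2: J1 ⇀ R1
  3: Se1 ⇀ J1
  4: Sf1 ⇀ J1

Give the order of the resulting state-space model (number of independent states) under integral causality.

1  (C1 all integral)

#3 →J1  (Se1 fixes effort; stroke away)
#4 →Sf1  (source Sf1 imposes f)
#0 →J1  (J1 flow already set via bond 4)
#2 →J1  (common-f at J1 fixed by 4)
#1 →J2  (J2: bond 0 brought flow, rest push out)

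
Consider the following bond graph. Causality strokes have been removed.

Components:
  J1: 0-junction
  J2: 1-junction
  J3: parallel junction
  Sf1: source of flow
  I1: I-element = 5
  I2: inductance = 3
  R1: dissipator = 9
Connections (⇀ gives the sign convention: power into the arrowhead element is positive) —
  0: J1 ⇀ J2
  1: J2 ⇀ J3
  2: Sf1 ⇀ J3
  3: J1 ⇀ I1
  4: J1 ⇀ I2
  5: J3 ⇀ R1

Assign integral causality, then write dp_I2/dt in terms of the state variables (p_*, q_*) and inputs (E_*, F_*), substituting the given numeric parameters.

b2 stroke at Sf1  (Sf1 fixes flow; stroke at Sf1)
b3 stroke at I1  (I1 integral (f out))
b4 stroke at I2  (prefer integral on I2)
b0 stroke at J1  (closing 0-jn rule on J1)
b1 stroke at J2  (1-jn J2 has f-setter on 0)
b5 stroke at J3  (only one effort-in slot at J3)

dp_I2/dt = 9*F_Sf1 - 9*p_I1/5 - 3*p_I2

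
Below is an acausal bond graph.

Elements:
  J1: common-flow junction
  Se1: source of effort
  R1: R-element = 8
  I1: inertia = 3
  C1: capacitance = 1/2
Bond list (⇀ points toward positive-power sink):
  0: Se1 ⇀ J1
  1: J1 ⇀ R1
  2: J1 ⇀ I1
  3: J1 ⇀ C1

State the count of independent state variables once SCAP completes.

b0 |J1  (Se1 (Se) sets effort on bond)
b2 |I1  (I1 integral (f out))
b1 |J1  (J1 flow already set via bond 2)
b3 |J1  (J1 flow already set via bond 2)

2  (C1, I1 all integral)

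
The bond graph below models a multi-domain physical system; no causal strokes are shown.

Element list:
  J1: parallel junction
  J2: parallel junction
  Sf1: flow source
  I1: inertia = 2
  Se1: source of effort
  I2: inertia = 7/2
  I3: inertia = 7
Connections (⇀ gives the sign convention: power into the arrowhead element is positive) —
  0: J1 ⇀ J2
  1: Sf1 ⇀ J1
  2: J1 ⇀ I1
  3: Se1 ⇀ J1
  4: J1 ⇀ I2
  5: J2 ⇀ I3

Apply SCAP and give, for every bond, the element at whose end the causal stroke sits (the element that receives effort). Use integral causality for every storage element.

bond 0 stroke at J2
bond 1 stroke at Sf1
bond 2 stroke at I1
bond 3 stroke at J1
bond 4 stroke at I2
bond 5 stroke at I3

bond 1 stroke at Sf1  (source Sf1 imposes f)
bond 3 stroke at J1  (Se1 fixes effort; stroke away)
bond 0 stroke at J2  (common-e at J1 fixed by 3)
bond 2 stroke at I1  (J1: bond 3 brought effort, rest push out)
bond 4 stroke at I2  (0-jn J1 has e-setter on 3)
bond 5 stroke at I3  (J2: bond 0 brought effort, rest push out)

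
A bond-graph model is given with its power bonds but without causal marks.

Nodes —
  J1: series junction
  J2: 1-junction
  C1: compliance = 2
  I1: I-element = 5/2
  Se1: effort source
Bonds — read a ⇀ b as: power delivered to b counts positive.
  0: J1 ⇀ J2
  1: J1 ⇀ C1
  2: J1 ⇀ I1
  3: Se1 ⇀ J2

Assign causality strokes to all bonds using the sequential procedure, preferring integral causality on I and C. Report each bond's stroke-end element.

bond 3 stroke→J2  (Se1 fixes effort; stroke away)
bond 0 stroke→J1  (J2 needs exactly one f-in)
bond 1 stroke→J1  (C1: C, integral causality)
bond 2 stroke→I1  (J1 needs exactly one f-in)

bond 0 stroke at J1
bond 1 stroke at J1
bond 2 stroke at I1
bond 3 stroke at J2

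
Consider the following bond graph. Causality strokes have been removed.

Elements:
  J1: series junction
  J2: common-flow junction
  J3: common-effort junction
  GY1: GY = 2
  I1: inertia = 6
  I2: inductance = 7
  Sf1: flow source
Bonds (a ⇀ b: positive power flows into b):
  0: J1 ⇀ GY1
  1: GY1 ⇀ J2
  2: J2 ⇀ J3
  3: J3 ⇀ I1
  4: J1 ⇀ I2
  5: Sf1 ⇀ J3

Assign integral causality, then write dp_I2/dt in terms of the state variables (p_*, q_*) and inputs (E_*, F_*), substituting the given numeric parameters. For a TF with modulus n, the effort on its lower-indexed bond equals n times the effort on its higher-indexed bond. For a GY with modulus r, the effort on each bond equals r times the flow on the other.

dp_I2/dt = 2*F_Sf1 - p_I1/3

β5 →Sf1  (Sf1 fixes flow; stroke at Sf1)
β3 →I1  (I1 integral (f out))
β2 →J3  (J3 needs exactly one e-in)
β1 →J2  (common-f at J2 fixed by 2)
β0 →J1  (GY1 both-in/both-out from 1)
β4 →I2  (J1: last free bond brings flow in)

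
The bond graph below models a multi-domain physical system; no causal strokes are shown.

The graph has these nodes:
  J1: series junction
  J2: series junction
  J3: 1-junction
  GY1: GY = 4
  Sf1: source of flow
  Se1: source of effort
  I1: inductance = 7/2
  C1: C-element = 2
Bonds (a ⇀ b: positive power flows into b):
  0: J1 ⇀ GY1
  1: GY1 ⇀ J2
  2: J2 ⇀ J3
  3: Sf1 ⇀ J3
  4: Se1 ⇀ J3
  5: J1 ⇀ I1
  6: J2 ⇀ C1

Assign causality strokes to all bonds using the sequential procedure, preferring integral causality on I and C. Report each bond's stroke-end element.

#0 stroke at J1
#1 stroke at J2
#2 stroke at J3
#3 stroke at Sf1
#4 stroke at J3
#5 stroke at I1
#6 stroke at J2

bond 3 |Sf1  (Sf1 (Sf) sets flow on bond)
bond 4 |J3  (Se1 (Se) sets effort on bond)
bond 2 |J3  (J3 flow already set via bond 3)
bond 1 |J2  (1-jn J2 has f-setter on 2)
bond 6 |J2  (J2 flow already set via bond 2)
bond 0 |J1  (GY GY1: same side as bond 1)
bond 5 |I1  (closing 1-jn rule on J1)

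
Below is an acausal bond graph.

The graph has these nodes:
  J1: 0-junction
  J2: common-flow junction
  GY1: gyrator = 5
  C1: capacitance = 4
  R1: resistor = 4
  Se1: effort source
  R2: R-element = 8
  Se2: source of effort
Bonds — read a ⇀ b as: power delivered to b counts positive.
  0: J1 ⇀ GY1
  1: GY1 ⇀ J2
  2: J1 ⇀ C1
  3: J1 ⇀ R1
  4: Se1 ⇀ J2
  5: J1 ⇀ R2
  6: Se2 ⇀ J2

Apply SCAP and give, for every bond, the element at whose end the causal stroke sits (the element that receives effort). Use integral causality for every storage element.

β0 stroke at GY1
β1 stroke at GY1
β2 stroke at J1
β3 stroke at R1
β4 stroke at J2
β5 stroke at R2
β6 stroke at J2

b4 →J2  (source Se1 imposes e)
b6 →J2  (Se2 (Se) sets effort on bond)
b1 →GY1  (J2 needs exactly one f-in)
b0 →GY1  (GY1 both-in/both-out from 1)
b2 →J1  (prefer integral on C1)
b3 →R1  (J1: bond 2 brought effort, rest push out)
b5 →R2  (J1 effort already set via bond 2)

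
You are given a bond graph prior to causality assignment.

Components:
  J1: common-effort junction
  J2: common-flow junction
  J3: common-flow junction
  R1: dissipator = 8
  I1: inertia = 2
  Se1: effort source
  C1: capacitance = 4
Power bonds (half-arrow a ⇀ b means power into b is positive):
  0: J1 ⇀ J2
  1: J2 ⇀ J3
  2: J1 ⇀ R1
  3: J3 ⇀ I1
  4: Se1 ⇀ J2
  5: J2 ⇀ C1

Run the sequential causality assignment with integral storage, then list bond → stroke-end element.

b0 stroke at J2
b1 stroke at J3
b2 stroke at J1
b3 stroke at I1
b4 stroke at J2
b5 stroke at J2

bond 4 →J2  (Se1 fixes effort; stroke away)
bond 3 →I1  (I1 integral (f out))
bond 1 →J3  (J3: bond 3 brought flow, rest push out)
bond 0 →J2  (J2 flow already set via bond 1)
bond 5 →J2  (common-f at J2 fixed by 1)
bond 2 →J1  (closing 0-jn rule on J1)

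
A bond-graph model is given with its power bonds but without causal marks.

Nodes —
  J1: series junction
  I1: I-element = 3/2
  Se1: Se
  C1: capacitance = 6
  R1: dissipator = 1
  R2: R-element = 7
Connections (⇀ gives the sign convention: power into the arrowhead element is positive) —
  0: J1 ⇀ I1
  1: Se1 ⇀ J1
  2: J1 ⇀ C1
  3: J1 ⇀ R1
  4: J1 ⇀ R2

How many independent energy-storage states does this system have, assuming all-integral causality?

2  (C1, I1 all integral)

bond 1 →J1  (Se1 fixes effort; stroke away)
bond 0 →I1  (prefer integral on I1)
bond 2 →J1  (1-jn J1 has f-setter on 0)
bond 3 →J1  (J1: bond 0 brought flow, rest push out)
bond 4 →J1  (common-f at J1 fixed by 0)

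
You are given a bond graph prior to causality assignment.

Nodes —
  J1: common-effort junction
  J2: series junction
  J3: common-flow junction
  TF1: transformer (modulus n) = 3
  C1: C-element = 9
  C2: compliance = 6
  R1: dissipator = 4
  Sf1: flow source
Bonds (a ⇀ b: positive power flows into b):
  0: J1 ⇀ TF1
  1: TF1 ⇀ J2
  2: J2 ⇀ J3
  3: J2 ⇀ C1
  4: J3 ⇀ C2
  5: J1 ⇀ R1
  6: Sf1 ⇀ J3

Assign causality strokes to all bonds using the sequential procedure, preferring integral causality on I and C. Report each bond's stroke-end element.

bond 0 stroke→TF1
bond 1 stroke→J2
bond 2 stroke→J3
bond 3 stroke→J2
bond 4 stroke→J3
bond 5 stroke→J1
bond 6 stroke→Sf1

b6 |Sf1  (source Sf1 imposes f)
b2 |J3  (J3 flow already set via bond 6)
b4 |J3  (J3: bond 6 brought flow, rest push out)
b1 |J2  (J2: bond 2 brought flow, rest push out)
b3 |J2  (J2: bond 2 brought flow, rest push out)
b0 |TF1  (TF1: transformer flips bond 1)
b5 |J1  (J1 needs exactly one e-in)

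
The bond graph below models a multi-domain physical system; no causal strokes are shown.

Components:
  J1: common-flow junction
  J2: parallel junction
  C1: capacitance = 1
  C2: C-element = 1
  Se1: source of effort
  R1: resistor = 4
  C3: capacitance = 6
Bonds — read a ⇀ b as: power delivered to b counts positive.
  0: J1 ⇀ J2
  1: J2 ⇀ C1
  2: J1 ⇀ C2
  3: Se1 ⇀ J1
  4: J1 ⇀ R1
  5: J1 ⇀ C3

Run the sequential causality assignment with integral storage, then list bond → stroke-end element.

β3 stroke→J1  (Se1 (Se) sets effort on bond)
β1 stroke→J2  (C1 outputs effort q/C1)
β0 stroke→J1  (J2: bond 1 brought effort, rest push out)
β2 stroke→J1  (C2 integral (e out))
β5 stroke→J1  (C3 integral (e out))
β4 stroke→R1  (J1: last free bond brings flow in)

#0 stroke at J1
#1 stroke at J2
#2 stroke at J1
#3 stroke at J1
#4 stroke at R1
#5 stroke at J1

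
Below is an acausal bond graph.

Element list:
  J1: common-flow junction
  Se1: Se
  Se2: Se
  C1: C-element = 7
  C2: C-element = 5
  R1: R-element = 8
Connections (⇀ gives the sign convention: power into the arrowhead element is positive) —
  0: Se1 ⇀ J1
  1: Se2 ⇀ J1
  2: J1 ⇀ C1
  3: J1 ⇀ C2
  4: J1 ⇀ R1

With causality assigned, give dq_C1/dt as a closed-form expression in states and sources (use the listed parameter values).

dq_C1/dt = E_Se1/8 + E_Se2/8 - q_C1/56 - q_C2/40

bond 0 stroke→J1  (source Se1 imposes e)
bond 1 stroke→J1  (Se2: effort source, stroke at far end)
bond 2 stroke→J1  (C1 integral (e out))
bond 3 stroke→J1  (prefer integral on C2)
bond 4 stroke→R1  (closing 1-jn rule on J1)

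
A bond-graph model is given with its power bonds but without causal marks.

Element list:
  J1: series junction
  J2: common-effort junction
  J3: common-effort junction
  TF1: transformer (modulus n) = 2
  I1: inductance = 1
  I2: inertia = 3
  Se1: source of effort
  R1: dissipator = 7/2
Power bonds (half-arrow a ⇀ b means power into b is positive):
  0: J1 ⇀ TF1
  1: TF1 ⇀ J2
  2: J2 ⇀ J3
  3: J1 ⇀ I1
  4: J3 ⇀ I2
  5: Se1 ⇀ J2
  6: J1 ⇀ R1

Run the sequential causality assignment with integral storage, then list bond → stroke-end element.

#5 |J2  (source Se1 imposes e)
#1 |TF1  (J2: bond 5 brought effort, rest push out)
#2 |J3  (J2: bond 5 brought effort, rest push out)
#4 |I2  (common-e at J3 fixed by 2)
#0 |J1  (TF TF1: opposite of bond 1)
#3 |I1  (I1: I, integral causality)
#6 |J1  (J1 flow already set via bond 3)

#0 |J1
#1 |TF1
#2 |J3
#3 |I1
#4 |I2
#5 |J2
#6 |J1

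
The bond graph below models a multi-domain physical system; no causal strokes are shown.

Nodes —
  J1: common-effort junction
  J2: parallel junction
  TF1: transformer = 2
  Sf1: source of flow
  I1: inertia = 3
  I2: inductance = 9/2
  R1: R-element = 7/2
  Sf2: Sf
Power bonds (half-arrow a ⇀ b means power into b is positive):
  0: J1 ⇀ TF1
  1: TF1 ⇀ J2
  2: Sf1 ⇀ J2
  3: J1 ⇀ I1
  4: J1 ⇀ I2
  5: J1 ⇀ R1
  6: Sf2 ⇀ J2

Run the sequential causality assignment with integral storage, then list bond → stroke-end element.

b2 stroke→Sf1  (Sf1: flow source, stroke at near end)
b6 stroke→Sf2  (Sf2 (Sf) sets flow on bond)
b1 stroke→J2  (J2 needs exactly one e-in)
b0 stroke→TF1  (TF1: transformer flips bond 1)
b3 stroke→I1  (prefer integral on I1)
b4 stroke→I2  (I2 integral (f out))
b5 stroke→J1  (J1 needs exactly one e-in)

β0 |TF1
β1 |J2
β2 |Sf1
β3 |I1
β4 |I2
β5 |J1
β6 |Sf2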